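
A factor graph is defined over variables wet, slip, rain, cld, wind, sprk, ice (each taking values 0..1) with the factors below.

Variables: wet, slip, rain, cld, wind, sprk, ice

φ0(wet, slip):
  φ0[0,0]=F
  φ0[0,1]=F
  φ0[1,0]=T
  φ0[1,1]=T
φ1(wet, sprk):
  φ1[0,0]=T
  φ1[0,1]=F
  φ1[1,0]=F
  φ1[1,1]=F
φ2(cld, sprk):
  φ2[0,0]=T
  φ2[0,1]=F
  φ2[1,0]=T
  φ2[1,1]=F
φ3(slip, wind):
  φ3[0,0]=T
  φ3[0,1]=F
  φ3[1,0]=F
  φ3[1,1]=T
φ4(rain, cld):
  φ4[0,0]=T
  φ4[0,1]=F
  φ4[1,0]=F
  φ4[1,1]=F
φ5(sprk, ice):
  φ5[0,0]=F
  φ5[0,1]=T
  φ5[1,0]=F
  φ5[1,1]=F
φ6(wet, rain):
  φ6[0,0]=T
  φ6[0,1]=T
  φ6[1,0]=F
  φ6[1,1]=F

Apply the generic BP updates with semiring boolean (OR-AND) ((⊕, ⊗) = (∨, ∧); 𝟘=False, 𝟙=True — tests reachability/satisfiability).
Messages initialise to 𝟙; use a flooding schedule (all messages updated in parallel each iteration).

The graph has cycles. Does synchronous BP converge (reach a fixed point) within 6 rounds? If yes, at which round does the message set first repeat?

NOT CONVERGED within 6 rounds

init: all messages = 𝟙 over 2 values
r1 m[φ0→wet] = [F, T]
r1 m[φ0→slip] = [T, T]
r1 m[φ1→wet] = [T, F]
r1 m[φ1→sprk] = [T, F]
r1 m[φ2→cld] = [T, T]
r1 m[φ2→sprk] = [T, F]
r1 m[φ3→slip] = [T, T]
r1 m[φ3→wind] = [T, T]
r1 m[φ4→rain] = [T, F]
r1 m[φ4→cld] = [T, F]
r1 m[φ5→sprk] = [T, F]
r1 m[φ5→ice] = [F, T]
r1 m[φ6→wet] = [T, F]
r1 m[φ6→rain] = [T, T]
r1 m[wet→φ0] = [T, T]
r1 m[wet→φ1] = [T, T]
r1 m[wet→φ6] = [T, T]
r1 m[slip→φ0] = [T, T]
r1 m[slip→φ3] = [T, T]
r1 m[rain→φ4] = [T, T]
r1 m[rain→φ6] = [T, T]
r1 m[cld→φ2] = [T, T]
r1 m[cld→φ4] = [T, T]
r1 m[wind→φ3] = [T, T]
r1 m[sprk→φ1] = [T, T]
r1 m[sprk→φ2] = [T, T]
r1 m[sprk→φ5] = [T, T]
r1 m[ice→φ5] = [T, T]
r2 m[φ0→wet] = [F, T]
r2 m[φ0→slip] = [T, T]
r2 m[φ1→wet] = [T, F]
r2 m[φ1→sprk] = [T, F]
r2 m[φ2→cld] = [T, T]
r2 m[φ2→sprk] = [T, F]
r2 m[φ3→slip] = [T, T]
r2 m[φ3→wind] = [T, T]
r2 m[φ4→rain] = [T, F]
r2 m[φ4→cld] = [T, F]
r2 m[φ5→sprk] = [T, F]
r2 m[φ5→ice] = [F, T]
r2 m[φ6→wet] = [T, F]
r2 m[φ6→rain] = [T, T]
r2 m[wet→φ0] = [T, F]
r2 m[wet→φ1] = [F, F]
r2 m[wet→φ6] = [F, F]
r2 m[slip→φ0] = [T, T]
r2 m[slip→φ3] = [T, T]
r2 m[rain→φ4] = [T, T]
r2 m[rain→φ6] = [T, F]
r2 m[cld→φ2] = [T, F]
r2 m[cld→φ4] = [T, T]
r2 m[wind→φ3] = [T, T]
r2 m[sprk→φ1] = [T, F]
r2 m[sprk→φ2] = [T, F]
r2 m[sprk→φ5] = [T, F]
r2 m[ice→φ5] = [T, T]
r3 m[φ0→wet] = [F, T]
r3 m[φ0→slip] = [F, F]
r3 m[φ1→wet] = [T, F]
r3 m[φ1→sprk] = [F, F]
r3 m[φ2→cld] = [T, T]
r3 m[φ2→sprk] = [T, F]
r3 m[φ3→slip] = [T, T]
r3 m[φ3→wind] = [T, T]
r3 m[φ4→rain] = [T, F]
r3 m[φ4→cld] = [T, F]
r3 m[φ5→sprk] = [T, F]
r3 m[φ5→ice] = [F, T]
r3 m[φ6→wet] = [T, F]
r3 m[φ6→rain] = [F, F]
r3 m[wet→φ0] = [T, F]
r3 m[wet→φ1] = [F, F]
r3 m[wet→φ6] = [F, F]
r3 m[slip→φ0] = [T, T]
r3 m[slip→φ3] = [T, T]
r3 m[rain→φ4] = [T, T]
r3 m[rain→φ6] = [T, F]
r3 m[cld→φ2] = [T, F]
r3 m[cld→φ4] = [T, T]
r3 m[wind→φ3] = [T, T]
r3 m[sprk→φ1] = [T, F]
r3 m[sprk→φ2] = [T, F]
r3 m[sprk→φ5] = [T, F]
r3 m[ice→φ5] = [T, T]
r4 m[φ0→wet] = [F, T]
r4 m[φ0→slip] = [F, F]
r4 m[φ1→wet] = [T, F]
r4 m[φ1→sprk] = [F, F]
r4 m[φ2→cld] = [T, T]
r4 m[φ2→sprk] = [T, F]
r4 m[φ3→slip] = [T, T]
r4 m[φ3→wind] = [T, T]
r4 m[φ4→rain] = [T, F]
r4 m[φ4→cld] = [T, F]
r4 m[φ5→sprk] = [T, F]
r4 m[φ5→ice] = [F, T]
r4 m[φ6→wet] = [T, F]
r4 m[φ6→rain] = [F, F]
r4 m[wet→φ0] = [T, F]
r4 m[wet→φ1] = [F, F]
r4 m[wet→φ6] = [F, F]
r4 m[slip→φ0] = [T, T]
r4 m[slip→φ3] = [F, F]
r4 m[rain→φ4] = [F, F]
r4 m[rain→φ6] = [T, F]
r4 m[cld→φ2] = [T, F]
r4 m[cld→φ4] = [T, T]
r4 m[wind→φ3] = [T, T]
r4 m[sprk→φ1] = [T, F]
r4 m[sprk→φ2] = [F, F]
r4 m[sprk→φ5] = [F, F]
r4 m[ice→φ5] = [T, T]
r5 m[φ0→wet] = [F, T]
r5 m[φ0→slip] = [F, F]
r5 m[φ1→wet] = [T, F]
r5 m[φ1→sprk] = [F, F]
r5 m[φ2→cld] = [F, F]
r5 m[φ2→sprk] = [T, F]
r5 m[φ3→slip] = [T, T]
r5 m[φ3→wind] = [F, F]
r5 m[φ4→rain] = [T, F]
r5 m[φ4→cld] = [F, F]
r5 m[φ5→sprk] = [T, F]
r5 m[φ5→ice] = [F, F]
r5 m[φ6→wet] = [T, F]
r5 m[φ6→rain] = [F, F]
r5 m[wet→φ0] = [T, F]
r5 m[wet→φ1] = [F, F]
r5 m[wet→φ6] = [F, F]
r5 m[slip→φ0] = [T, T]
r5 m[slip→φ3] = [F, F]
r5 m[rain→φ4] = [F, F]
r5 m[rain→φ6] = [T, F]
r5 m[cld→φ2] = [T, F]
r5 m[cld→φ4] = [T, T]
r5 m[wind→φ3] = [T, T]
r5 m[sprk→φ1] = [T, F]
r5 m[sprk→φ2] = [F, F]
r5 m[sprk→φ5] = [F, F]
r5 m[ice→φ5] = [T, T]
r6 m[φ0→wet] = [F, T]
r6 m[φ0→slip] = [F, F]
r6 m[φ1→wet] = [T, F]
r6 m[φ1→sprk] = [F, F]
r6 m[φ2→cld] = [F, F]
r6 m[φ2→sprk] = [T, F]
r6 m[φ3→slip] = [T, T]
r6 m[φ3→wind] = [F, F]
r6 m[φ4→rain] = [T, F]
r6 m[φ4→cld] = [F, F]
r6 m[φ5→sprk] = [T, F]
r6 m[φ5→ice] = [F, F]
r6 m[φ6→wet] = [T, F]
r6 m[φ6→rain] = [F, F]
r6 m[wet→φ0] = [T, F]
r6 m[wet→φ1] = [F, F]
r6 m[wet→φ6] = [F, F]
r6 m[slip→φ0] = [T, T]
r6 m[slip→φ3] = [F, F]
r6 m[rain→φ4] = [F, F]
r6 m[rain→φ6] = [T, F]
r6 m[cld→φ2] = [F, F]
r6 m[cld→φ4] = [F, F]
r6 m[wind→φ3] = [T, T]
r6 m[sprk→φ1] = [T, F]
r6 m[sprk→φ2] = [F, F]
r6 m[sprk→φ5] = [F, F]
r6 m[ice→φ5] = [T, T]
no fixed point within 6 rounds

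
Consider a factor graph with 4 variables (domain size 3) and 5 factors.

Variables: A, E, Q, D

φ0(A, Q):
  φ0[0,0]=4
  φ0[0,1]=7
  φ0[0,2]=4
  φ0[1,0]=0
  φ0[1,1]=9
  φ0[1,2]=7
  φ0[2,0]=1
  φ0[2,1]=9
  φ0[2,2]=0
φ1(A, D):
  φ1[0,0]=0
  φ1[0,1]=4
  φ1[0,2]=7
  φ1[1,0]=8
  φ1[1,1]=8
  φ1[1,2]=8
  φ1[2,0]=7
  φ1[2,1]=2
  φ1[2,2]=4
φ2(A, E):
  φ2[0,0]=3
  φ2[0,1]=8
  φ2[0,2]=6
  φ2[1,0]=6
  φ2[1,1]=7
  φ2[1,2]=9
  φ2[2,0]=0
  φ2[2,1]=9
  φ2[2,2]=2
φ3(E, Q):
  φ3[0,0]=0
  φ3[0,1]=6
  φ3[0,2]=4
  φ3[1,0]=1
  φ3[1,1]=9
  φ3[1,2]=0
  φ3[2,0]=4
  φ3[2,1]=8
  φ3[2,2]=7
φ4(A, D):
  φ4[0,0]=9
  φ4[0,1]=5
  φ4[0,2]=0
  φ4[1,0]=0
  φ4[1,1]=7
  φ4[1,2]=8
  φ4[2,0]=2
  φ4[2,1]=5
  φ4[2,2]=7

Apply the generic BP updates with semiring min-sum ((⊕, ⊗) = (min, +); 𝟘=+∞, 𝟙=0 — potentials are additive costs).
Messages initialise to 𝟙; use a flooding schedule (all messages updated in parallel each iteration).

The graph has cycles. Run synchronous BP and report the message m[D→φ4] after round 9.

message @ round 9 = [13, 12, 14]

init: all messages = 𝟙 over 3 values
r1 m[φ0→A] = [4, 0, 0]
r1 m[φ0→Q] = [0, 7, 0]
r1 m[φ1→A] = [0, 8, 2]
r1 m[φ1→D] = [0, 2, 4]
r1 m[φ2→A] = [3, 6, 0]
r1 m[φ2→E] = [0, 7, 2]
r1 m[φ3→E] = [0, 0, 4]
r1 m[φ3→Q] = [0, 6, 0]
r1 m[φ4→A] = [0, 0, 2]
r1 m[φ4→D] = [0, 5, 0]
r1 m[A→φ0] = [0, 0, 0]
r1 m[A→φ1] = [0, 0, 0]
r1 m[A→φ2] = [0, 0, 0]
r1 m[A→φ4] = [0, 0, 0]
r1 m[E→φ2] = [0, 0, 0]
r1 m[E→φ3] = [0, 0, 0]
r1 m[Q→φ0] = [0, 0, 0]
r1 m[Q→φ3] = [0, 0, 0]
r1 m[D→φ1] = [0, 0, 0]
r1 m[D→φ4] = [0, 0, 0]
r2 m[φ0→A] = [4, 0, 0]
r2 m[φ0→Q] = [0, 7, 0]
r2 m[φ1→A] = [0, 8, 2]
r2 m[φ1→D] = [0, 2, 4]
r2 m[φ2→A] = [3, 6, 0]
r2 m[φ2→E] = [0, 7, 2]
r2 m[φ3→E] = [0, 0, 4]
r2 m[φ3→Q] = [0, 6, 0]
r2 m[φ4→A] = [0, 0, 2]
r2 m[φ4→D] = [0, 5, 0]
r2 m[A→φ0] = [3, 14, 4]
r2 m[A→φ1] = [7, 6, 2]
r2 m[A→φ2] = [4, 8, 4]
r2 m[A→φ4] = [7, 14, 2]
r2 m[E→φ2] = [0, 0, 4]
r2 m[E→φ3] = [0, 7, 2]
r2 m[Q→φ0] = [0, 6, 0]
r2 m[Q→φ3] = [0, 7, 0]
r2 m[D→φ1] = [0, 5, 0]
r2 m[D→φ4] = [0, 2, 4]
r3 m[φ0→A] = [4, 0, 0]
r3 m[φ0→Q] = [5, 10, 4]
r3 m[φ1→A] = [0, 8, 4]
r3 m[φ1→D] = [7, 4, 6]
r3 m[φ2→A] = [3, 6, 0]
r3 m[φ2→E] = [4, 12, 6]
r3 m[φ3→E] = [0, 0, 4]
r3 m[φ3→Q] = [0, 6, 4]
r3 m[φ4→A] = [4, 0, 2]
r3 m[φ4→D] = [4, 7, 7]
r3 m[A→φ0] = [3, 14, 4]
r3 m[A→φ1] = [7, 6, 2]
r3 m[A→φ2] = [4, 8, 4]
r3 m[A→φ4] = [7, 14, 2]
r3 m[E→φ2] = [0, 0, 4]
r3 m[E→φ3] = [0, 7, 2]
r3 m[Q→φ0] = [0, 6, 0]
r3 m[Q→φ3] = [0, 7, 0]
r3 m[D→φ1] = [0, 5, 0]
r3 m[D→φ4] = [0, 2, 4]
r4 m[φ0→A] = [4, 0, 0]
r4 m[φ0→Q] = [5, 10, 4]
r4 m[φ1→A] = [0, 8, 4]
r4 m[φ1→D] = [7, 4, 6]
r4 m[φ2→A] = [3, 6, 0]
r4 m[φ2→E] = [4, 12, 6]
r4 m[φ3→E] = [0, 0, 4]
r4 m[φ3→Q] = [0, 6, 4]
r4 m[φ4→A] = [4, 0, 2]
r4 m[φ4→D] = [4, 7, 7]
r4 m[A→φ0] = [7, 14, 6]
r4 m[A→φ1] = [11, 6, 2]
r4 m[A→φ2] = [8, 8, 6]
r4 m[A→φ4] = [7, 14, 4]
r4 m[E→φ2] = [0, 0, 4]
r4 m[E→φ3] = [4, 12, 6]
r4 m[Q→φ0] = [0, 6, 4]
r4 m[Q→φ3] = [5, 10, 4]
r4 m[D→φ1] = [4, 7, 7]
r4 m[D→φ4] = [7, 4, 6]
r5 m[φ0→A] = [4, 0, 1]
r5 m[φ0→Q] = [7, 14, 6]
r5 m[φ1→A] = [4, 12, 9]
r5 m[φ1→D] = [9, 4, 6]
r5 m[φ2→A] = [3, 6, 0]
r5 m[φ2→E] = [6, 15, 8]
r5 m[φ3→E] = [5, 4, 9]
r5 m[φ3→Q] = [4, 10, 8]
r5 m[φ4→A] = [6, 7, 9]
r5 m[φ4→D] = [6, 9, 7]
r5 m[A→φ0] = [7, 14, 6]
r5 m[A→φ1] = [11, 6, 2]
r5 m[A→φ2] = [8, 8, 6]
r5 m[A→φ4] = [7, 14, 4]
r5 m[E→φ2] = [0, 0, 4]
r5 m[E→φ3] = [4, 12, 6]
r5 m[Q→φ0] = [0, 6, 4]
r5 m[Q→φ3] = [5, 10, 4]
r5 m[D→φ1] = [4, 7, 7]
r5 m[D→φ4] = [7, 4, 6]
r6 m[φ0→A] = [4, 0, 1]
r6 m[φ0→Q] = [7, 14, 6]
r6 m[φ1→A] = [4, 12, 9]
r6 m[φ1→D] = [9, 4, 6]
r6 m[φ2→A] = [3, 6, 0]
r6 m[φ2→E] = [6, 15, 8]
r6 m[φ3→E] = [5, 4, 9]
r6 m[φ3→Q] = [4, 10, 8]
r6 m[φ4→A] = [6, 7, 9]
r6 m[φ4→D] = [6, 9, 7]
r6 m[A→φ0] = [13, 25, 18]
r6 m[A→φ1] = [13, 13, 10]
r6 m[A→φ2] = [14, 19, 19]
r6 m[A→φ4] = [11, 18, 10]
r6 m[E→φ2] = [5, 4, 9]
r6 m[E→φ3] = [6, 15, 8]
r6 m[Q→φ0] = [4, 10, 8]
r6 m[Q→φ3] = [7, 14, 6]
r6 m[D→φ1] = [6, 9, 7]
r6 m[D→φ4] = [9, 4, 6]
r7 m[φ0→A] = [8, 4, 5]
r7 m[φ0→Q] = [17, 20, 17]
r7 m[φ1→A] = [6, 14, 11]
r7 m[φ1→D] = [13, 12, 14]
r7 m[φ2→A] = [8, 11, 5]
r7 m[φ2→E] = [17, 22, 20]
r7 m[φ3→E] = [7, 6, 11]
r7 m[φ3→Q] = [6, 12, 10]
r7 m[φ4→A] = [6, 9, 9]
r7 m[φ4→D] = [12, 15, 11]
r7 m[A→φ0] = [13, 25, 18]
r7 m[A→φ1] = [13, 13, 10]
r7 m[A→φ2] = [14, 19, 19]
r7 m[A→φ4] = [11, 18, 10]
r7 m[E→φ2] = [5, 4, 9]
r7 m[E→φ3] = [6, 15, 8]
r7 m[Q→φ0] = [4, 10, 8]
r7 m[Q→φ3] = [7, 14, 6]
r7 m[D→φ1] = [6, 9, 7]
r7 m[D→φ4] = [9, 4, 6]
r8 m[φ0→A] = [8, 4, 5]
r8 m[φ0→Q] = [17, 20, 17]
r8 m[φ1→A] = [6, 14, 11]
r8 m[φ1→D] = [13, 12, 14]
r8 m[φ2→A] = [8, 11, 5]
r8 m[φ2→E] = [17, 22, 20]
r8 m[φ3→E] = [7, 6, 11]
r8 m[φ3→Q] = [6, 12, 10]
r8 m[φ4→A] = [6, 9, 9]
r8 m[φ4→D] = [12, 15, 11]
r8 m[A→φ0] = [20, 34, 25]
r8 m[A→φ1] = [22, 24, 19]
r8 m[A→φ2] = [20, 27, 25]
r8 m[A→φ4] = [22, 29, 21]
r8 m[E→φ2] = [7, 6, 11]
r8 m[E→φ3] = [17, 22, 20]
r8 m[Q→φ0] = [6, 12, 10]
r8 m[Q→φ3] = [17, 20, 17]
r8 m[D→φ1] = [12, 15, 11]
r8 m[D→φ4] = [13, 12, 14]
r9 m[φ0→A] = [10, 6, 7]
r9 m[φ0→Q] = [24, 27, 24]
r9 m[φ1→A] = [12, 19, 15]
r9 m[φ1→D] = [22, 21, 23]
r9 m[φ2→A] = [10, 13, 7]
r9 m[φ2→E] = [23, 28, 26]
r9 m[φ3→E] = [17, 17, 21]
r9 m[φ3→Q] = [17, 23, 21]
r9 m[φ4→A] = [14, 13, 15]
r9 m[φ4→D] = [23, 26, 22]
r9 m[A→φ0] = [20, 34, 25]
r9 m[A→φ1] = [22, 24, 19]
r9 m[A→φ2] = [20, 27, 25]
r9 m[A→φ4] = [22, 29, 21]
r9 m[E→φ2] = [7, 6, 11]
r9 m[E→φ3] = [17, 22, 20]
r9 m[Q→φ0] = [6, 12, 10]
r9 m[Q→φ3] = [17, 20, 17]
r9 m[D→φ1] = [12, 15, 11]
r9 m[D→φ4] = [13, 12, 14]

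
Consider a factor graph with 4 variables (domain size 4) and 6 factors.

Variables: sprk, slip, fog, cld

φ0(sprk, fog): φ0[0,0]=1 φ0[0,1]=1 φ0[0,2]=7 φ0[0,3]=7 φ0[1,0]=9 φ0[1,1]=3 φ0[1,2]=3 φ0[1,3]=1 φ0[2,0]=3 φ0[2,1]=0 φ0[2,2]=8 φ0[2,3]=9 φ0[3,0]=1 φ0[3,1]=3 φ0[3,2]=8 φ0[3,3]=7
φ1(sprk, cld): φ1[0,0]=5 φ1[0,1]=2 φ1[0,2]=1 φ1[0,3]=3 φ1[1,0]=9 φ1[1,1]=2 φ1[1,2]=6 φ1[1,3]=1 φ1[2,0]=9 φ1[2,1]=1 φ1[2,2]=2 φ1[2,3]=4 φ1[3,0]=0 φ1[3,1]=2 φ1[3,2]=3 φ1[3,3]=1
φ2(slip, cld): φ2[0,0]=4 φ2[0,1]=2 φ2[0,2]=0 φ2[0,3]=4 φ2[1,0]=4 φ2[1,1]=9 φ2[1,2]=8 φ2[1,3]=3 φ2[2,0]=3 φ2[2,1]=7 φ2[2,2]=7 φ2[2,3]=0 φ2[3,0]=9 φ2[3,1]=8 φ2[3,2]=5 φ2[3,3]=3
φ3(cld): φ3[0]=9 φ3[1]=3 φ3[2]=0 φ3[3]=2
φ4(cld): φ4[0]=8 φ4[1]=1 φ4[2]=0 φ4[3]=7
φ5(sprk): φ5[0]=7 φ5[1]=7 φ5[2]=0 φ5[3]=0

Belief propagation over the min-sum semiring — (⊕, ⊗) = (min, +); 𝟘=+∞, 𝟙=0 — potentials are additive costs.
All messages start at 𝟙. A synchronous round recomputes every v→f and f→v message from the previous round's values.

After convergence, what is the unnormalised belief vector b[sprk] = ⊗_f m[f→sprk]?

b[sprk] = [9, 14, 2, 4]

init: all messages = 𝟙 over 4 values
r1 m[φ0→sprk] = [1, 1, 0, 1]
r1 m[φ0→fog] = [1, 0, 3, 1]
r1 m[φ1→sprk] = [1, 1, 1, 0]
r1 m[φ1→cld] = [0, 1, 1, 1]
r1 m[φ2→slip] = [0, 3, 0, 3]
r1 m[φ2→cld] = [3, 2, 0, 0]
r1 m[φ3→cld] = [9, 3, 0, 2]
r1 m[φ4→cld] = [8, 1, 0, 7]
r1 m[φ5→sprk] = [7, 7, 0, 0]
r1 m[sprk→φ0] = [0, 0, 0, 0]
r1 m[sprk→φ1] = [0, 0, 0, 0]
r1 m[sprk→φ5] = [0, 0, 0, 0]
r1 m[slip→φ2] = [0, 0, 0, 0]
r1 m[fog→φ0] = [0, 0, 0, 0]
r1 m[cld→φ1] = [0, 0, 0, 0]
r1 m[cld→φ2] = [0, 0, 0, 0]
r1 m[cld→φ3] = [0, 0, 0, 0]
r1 m[cld→φ4] = [0, 0, 0, 0]
r2 m[φ0→sprk] = [1, 1, 0, 1]
r2 m[φ0→fog] = [1, 0, 3, 1]
r2 m[φ1→sprk] = [1, 1, 1, 0]
r2 m[φ1→cld] = [0, 1, 1, 1]
r2 m[φ2→slip] = [0, 3, 0, 3]
r2 m[φ2→cld] = [3, 2, 0, 0]
r2 m[φ3→cld] = [9, 3, 0, 2]
r2 m[φ4→cld] = [8, 1, 0, 7]
r2 m[φ5→sprk] = [7, 7, 0, 0]
r2 m[sprk→φ0] = [8, 8, 1, 0]
r2 m[sprk→φ1] = [8, 8, 0, 1]
r2 m[sprk→φ5] = [2, 2, 1, 1]
r2 m[slip→φ2] = [0, 0, 0, 0]
r2 m[fog→φ0] = [0, 0, 0, 0]
r2 m[cld→φ1] = [20, 6, 0, 9]
r2 m[cld→φ2] = [17, 5, 1, 10]
r2 m[cld→φ3] = [11, 4, 1, 8]
r2 m[cld→φ4] = [12, 6, 1, 3]
r3 m[φ0→sprk] = [1, 1, 0, 1]
r3 m[φ0→fog] = [1, 1, 8, 7]
r3 m[φ1→sprk] = [1, 6, 2, 3]
r3 m[φ1→cld] = [1, 1, 2, 2]
r3 m[φ2→slip] = [1, 9, 8, 6]
r3 m[φ2→cld] = [3, 2, 0, 0]
r3 m[φ3→cld] = [9, 3, 0, 2]
r3 m[φ4→cld] = [8, 1, 0, 7]
r3 m[φ5→sprk] = [7, 7, 0, 0]
r3 m[sprk→φ0] = [8, 8, 1, 0]
r3 m[sprk→φ1] = [8, 8, 0, 1]
r3 m[sprk→φ5] = [2, 2, 1, 1]
r3 m[slip→φ2] = [0, 0, 0, 0]
r3 m[fog→φ0] = [0, 0, 0, 0]
r3 m[cld→φ1] = [20, 6, 0, 9]
r3 m[cld→φ2] = [17, 5, 1, 10]
r3 m[cld→φ3] = [11, 4, 1, 8]
r3 m[cld→φ4] = [12, 6, 1, 3]
r4 m[φ0→sprk] = [1, 1, 0, 1]
r4 m[φ0→fog] = [1, 1, 8, 7]
r4 m[φ1→sprk] = [1, 6, 2, 3]
r4 m[φ1→cld] = [1, 1, 2, 2]
r4 m[φ2→slip] = [1, 9, 8, 6]
r4 m[φ2→cld] = [3, 2, 0, 0]
r4 m[φ3→cld] = [9, 3, 0, 2]
r4 m[φ4→cld] = [8, 1, 0, 7]
r4 m[φ5→sprk] = [7, 7, 0, 0]
r4 m[sprk→φ0] = [8, 13, 2, 3]
r4 m[sprk→φ1] = [8, 8, 0, 1]
r4 m[sprk→φ5] = [2, 7, 2, 4]
r4 m[slip→φ2] = [0, 0, 0, 0]
r4 m[fog→φ0] = [0, 0, 0, 0]
r4 m[cld→φ1] = [20, 6, 0, 9]
r4 m[cld→φ2] = [18, 5, 2, 11]
r4 m[cld→φ3] = [12, 4, 2, 9]
r4 m[cld→φ4] = [13, 6, 2, 4]
r5 m[φ0→sprk] = [1, 1, 0, 1]
r5 m[φ0→fog] = [4, 2, 10, 10]
r5 m[φ1→sprk] = [1, 6, 2, 3]
r5 m[φ1→cld] = [1, 1, 2, 2]
r5 m[φ2→slip] = [2, 10, 9, 7]
r5 m[φ2→cld] = [3, 2, 0, 0]
r5 m[φ3→cld] = [9, 3, 0, 2]
r5 m[φ4→cld] = [8, 1, 0, 7]
r5 m[φ5→sprk] = [7, 7, 0, 0]
r5 m[sprk→φ0] = [8, 13, 2, 3]
r5 m[sprk→φ1] = [8, 8, 0, 1]
r5 m[sprk→φ5] = [2, 7, 2, 4]
r5 m[slip→φ2] = [0, 0, 0, 0]
r5 m[fog→φ0] = [0, 0, 0, 0]
r5 m[cld→φ1] = [20, 6, 0, 9]
r5 m[cld→φ2] = [18, 5, 2, 11]
r5 m[cld→φ3] = [12, 4, 2, 9]
r5 m[cld→φ4] = [13, 6, 2, 4]
r6 m[φ0→sprk] = [1, 1, 0, 1]
r6 m[φ0→fog] = [4, 2, 10, 10]
r6 m[φ1→sprk] = [1, 6, 2, 3]
r6 m[φ1→cld] = [1, 1, 2, 2]
r6 m[φ2→slip] = [2, 10, 9, 7]
r6 m[φ2→cld] = [3, 2, 0, 0]
r6 m[φ3→cld] = [9, 3, 0, 2]
r6 m[φ4→cld] = [8, 1, 0, 7]
r6 m[φ5→sprk] = [7, 7, 0, 0]
r6 m[sprk→φ0] = [8, 13, 2, 3]
r6 m[sprk→φ1] = [8, 8, 0, 1]
r6 m[sprk→φ5] = [2, 7, 2, 4]
r6 m[slip→φ2] = [0, 0, 0, 0]
r6 m[fog→φ0] = [0, 0, 0, 0]
r6 m[cld→φ1] = [20, 6, 0, 9]
r6 m[cld→φ2] = [18, 5, 2, 11]
r6 m[cld→φ3] = [12, 4, 2, 9]
r6 m[cld→φ4] = [13, 6, 2, 4]
fixed point reached at round 6
b[sprk] = ⊗ incoming = [9, 14, 2, 4]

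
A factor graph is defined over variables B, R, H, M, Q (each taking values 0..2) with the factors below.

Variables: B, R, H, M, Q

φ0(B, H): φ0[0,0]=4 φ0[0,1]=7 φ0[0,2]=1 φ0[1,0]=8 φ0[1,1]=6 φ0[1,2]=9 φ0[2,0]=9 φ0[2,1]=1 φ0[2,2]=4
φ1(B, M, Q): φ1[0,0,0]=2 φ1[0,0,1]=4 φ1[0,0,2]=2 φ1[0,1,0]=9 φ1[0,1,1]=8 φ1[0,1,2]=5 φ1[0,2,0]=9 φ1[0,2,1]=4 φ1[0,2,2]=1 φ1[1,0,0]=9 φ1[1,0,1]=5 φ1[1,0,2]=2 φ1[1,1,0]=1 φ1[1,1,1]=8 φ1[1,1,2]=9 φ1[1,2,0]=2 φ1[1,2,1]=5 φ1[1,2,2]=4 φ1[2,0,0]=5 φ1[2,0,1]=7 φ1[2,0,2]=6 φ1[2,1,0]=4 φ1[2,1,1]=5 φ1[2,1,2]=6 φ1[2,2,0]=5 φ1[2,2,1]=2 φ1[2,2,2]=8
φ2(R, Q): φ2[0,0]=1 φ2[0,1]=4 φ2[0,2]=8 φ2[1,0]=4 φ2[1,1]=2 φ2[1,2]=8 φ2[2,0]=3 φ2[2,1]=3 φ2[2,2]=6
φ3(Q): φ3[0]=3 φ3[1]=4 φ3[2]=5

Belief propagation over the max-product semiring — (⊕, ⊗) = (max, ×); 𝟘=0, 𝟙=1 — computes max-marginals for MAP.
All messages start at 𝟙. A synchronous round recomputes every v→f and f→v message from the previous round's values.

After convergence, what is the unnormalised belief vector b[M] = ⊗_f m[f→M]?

b[M] = [2160, 3240, 2880]

init: all messages = 𝟙 over 3 values
r1 m[φ0→B] = [7, 9, 9]
r1 m[φ0→H] = [9, 7, 9]
r1 m[φ1→B] = [9, 9, 8]
r1 m[φ1→M] = [9, 9, 9]
r1 m[φ1→Q] = [9, 8, 9]
r1 m[φ2→R] = [8, 8, 6]
r1 m[φ2→Q] = [4, 4, 8]
r1 m[φ3→Q] = [3, 4, 5]
r1 m[B→φ0] = [1, 1, 1]
r1 m[B→φ1] = [1, 1, 1]
r1 m[R→φ2] = [1, 1, 1]
r1 m[H→φ0] = [1, 1, 1]
r1 m[M→φ1] = [1, 1, 1]
r1 m[Q→φ1] = [1, 1, 1]
r1 m[Q→φ2] = [1, 1, 1]
r1 m[Q→φ3] = [1, 1, 1]
r2 m[φ0→B] = [7, 9, 9]
r2 m[φ0→H] = [9, 7, 9]
r2 m[φ1→B] = [9, 9, 8]
r2 m[φ1→M] = [9, 9, 9]
r2 m[φ1→Q] = [9, 8, 9]
r2 m[φ2→R] = [8, 8, 6]
r2 m[φ2→Q] = [4, 4, 8]
r2 m[φ3→Q] = [3, 4, 5]
r2 m[B→φ0] = [9, 9, 8]
r2 m[B→φ1] = [7, 9, 9]
r2 m[R→φ2] = [1, 1, 1]
r2 m[H→φ0] = [1, 1, 1]
r2 m[M→φ1] = [1, 1, 1]
r2 m[Q→φ1] = [12, 16, 40]
r2 m[Q→φ2] = [27, 32, 45]
r2 m[Q→φ3] = [36, 32, 72]
r3 m[φ0→B] = [7, 9, 9]
r3 m[φ0→H] = [72, 63, 81]
r3 m[φ1→B] = [200, 360, 320]
r3 m[φ1→M] = [2160, 3240, 2880]
r3 m[φ1→Q] = [81, 72, 81]
r3 m[φ2→R] = [360, 360, 270]
r3 m[φ2→Q] = [4, 4, 8]
r3 m[φ3→Q] = [3, 4, 5]
r3 m[B→φ0] = [9, 9, 8]
r3 m[B→φ1] = [7, 9, 9]
r3 m[R→φ2] = [1, 1, 1]
r3 m[H→φ0] = [1, 1, 1]
r3 m[M→φ1] = [1, 1, 1]
r3 m[Q→φ1] = [12, 16, 40]
r3 m[Q→φ2] = [27, 32, 45]
r3 m[Q→φ3] = [36, 32, 72]
r4 m[φ0→B] = [7, 9, 9]
r4 m[φ0→H] = [72, 63, 81]
r4 m[φ1→B] = [200, 360, 320]
r4 m[φ1→M] = [2160, 3240, 2880]
r4 m[φ1→Q] = [81, 72, 81]
r4 m[φ2→R] = [360, 360, 270]
r4 m[φ2→Q] = [4, 4, 8]
r4 m[φ3→Q] = [3, 4, 5]
r4 m[B→φ0] = [200, 360, 320]
r4 m[B→φ1] = [7, 9, 9]
r4 m[R→φ2] = [1, 1, 1]
r4 m[H→φ0] = [1, 1, 1]
r4 m[M→φ1] = [1, 1, 1]
r4 m[Q→φ1] = [12, 16, 40]
r4 m[Q→φ2] = [243, 288, 405]
r4 m[Q→φ3] = [324, 288, 648]
r5 m[φ0→B] = [7, 9, 9]
r5 m[φ0→H] = [2880, 2160, 3240]
r5 m[φ1→B] = [200, 360, 320]
r5 m[φ1→M] = [2160, 3240, 2880]
r5 m[φ1→Q] = [81, 72, 81]
r5 m[φ2→R] = [3240, 3240, 2430]
r5 m[φ2→Q] = [4, 4, 8]
r5 m[φ3→Q] = [3, 4, 5]
r5 m[B→φ0] = [200, 360, 320]
r5 m[B→φ1] = [7, 9, 9]
r5 m[R→φ2] = [1, 1, 1]
r5 m[H→φ0] = [1, 1, 1]
r5 m[M→φ1] = [1, 1, 1]
r5 m[Q→φ1] = [12, 16, 40]
r5 m[Q→φ2] = [243, 288, 405]
r5 m[Q→φ3] = [324, 288, 648]
r6 m[φ0→B] = [7, 9, 9]
r6 m[φ0→H] = [2880, 2160, 3240]
r6 m[φ1→B] = [200, 360, 320]
r6 m[φ1→M] = [2160, 3240, 2880]
r6 m[φ1→Q] = [81, 72, 81]
r6 m[φ2→R] = [3240, 3240, 2430]
r6 m[φ2→Q] = [4, 4, 8]
r6 m[φ3→Q] = [3, 4, 5]
r6 m[B→φ0] = [200, 360, 320]
r6 m[B→φ1] = [7, 9, 9]
r6 m[R→φ2] = [1, 1, 1]
r6 m[H→φ0] = [1, 1, 1]
r6 m[M→φ1] = [1, 1, 1]
r6 m[Q→φ1] = [12, 16, 40]
r6 m[Q→φ2] = [243, 288, 405]
r6 m[Q→φ3] = [324, 288, 648]
fixed point reached at round 6
b[M] = ⊗ incoming = [2160, 3240, 2880]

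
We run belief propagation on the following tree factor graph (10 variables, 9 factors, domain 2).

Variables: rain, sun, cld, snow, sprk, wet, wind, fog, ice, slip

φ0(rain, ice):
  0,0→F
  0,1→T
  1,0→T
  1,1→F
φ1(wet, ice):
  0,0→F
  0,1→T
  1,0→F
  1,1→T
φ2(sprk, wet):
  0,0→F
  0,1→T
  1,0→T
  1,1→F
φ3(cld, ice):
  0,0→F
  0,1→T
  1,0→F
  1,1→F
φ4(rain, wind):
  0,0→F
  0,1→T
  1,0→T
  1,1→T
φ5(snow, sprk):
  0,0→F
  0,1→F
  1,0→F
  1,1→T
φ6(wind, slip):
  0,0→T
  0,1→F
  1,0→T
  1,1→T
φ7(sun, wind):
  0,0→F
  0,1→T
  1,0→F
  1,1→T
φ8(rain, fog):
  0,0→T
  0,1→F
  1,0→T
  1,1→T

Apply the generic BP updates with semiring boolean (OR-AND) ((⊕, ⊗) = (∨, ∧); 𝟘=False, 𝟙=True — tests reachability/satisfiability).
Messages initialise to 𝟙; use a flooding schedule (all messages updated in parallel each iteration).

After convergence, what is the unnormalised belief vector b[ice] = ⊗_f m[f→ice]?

b[ice] = [F, T]

init: all messages = 𝟙 over 2 values
r1 m[φ0→rain] = [T, T]
r1 m[φ0→ice] = [T, T]
r1 m[φ1→wet] = [T, T]
r1 m[φ1→ice] = [F, T]
r1 m[φ2→sprk] = [T, T]
r1 m[φ2→wet] = [T, T]
r1 m[φ3→cld] = [T, F]
r1 m[φ3→ice] = [F, T]
r1 m[φ4→rain] = [T, T]
r1 m[φ4→wind] = [T, T]
r1 m[φ5→snow] = [F, T]
r1 m[φ5→sprk] = [F, T]
r1 m[φ6→wind] = [T, T]
r1 m[φ6→slip] = [T, T]
r1 m[φ7→sun] = [T, T]
r1 m[φ7→wind] = [F, T]
r1 m[φ8→rain] = [T, T]
r1 m[φ8→fog] = [T, T]
r1 m[rain→φ0] = [T, T]
r1 m[rain→φ4] = [T, T]
r1 m[rain→φ8] = [T, T]
r1 m[sun→φ7] = [T, T]
r1 m[cld→φ3] = [T, T]
r1 m[snow→φ5] = [T, T]
r1 m[sprk→φ2] = [T, T]
r1 m[sprk→φ5] = [T, T]
r1 m[wet→φ1] = [T, T]
r1 m[wet→φ2] = [T, T]
r1 m[wind→φ4] = [T, T]
r1 m[wind→φ6] = [T, T]
r1 m[wind→φ7] = [T, T]
r1 m[fog→φ8] = [T, T]
r1 m[ice→φ0] = [T, T]
r1 m[ice→φ1] = [T, T]
r1 m[ice→φ3] = [T, T]
r1 m[slip→φ6] = [T, T]
r2 m[φ0→rain] = [T, T]
r2 m[φ0→ice] = [T, T]
r2 m[φ1→wet] = [T, T]
r2 m[φ1→ice] = [F, T]
r2 m[φ2→sprk] = [T, T]
r2 m[φ2→wet] = [T, T]
r2 m[φ3→cld] = [T, F]
r2 m[φ3→ice] = [F, T]
r2 m[φ4→rain] = [T, T]
r2 m[φ4→wind] = [T, T]
r2 m[φ5→snow] = [F, T]
r2 m[φ5→sprk] = [F, T]
r2 m[φ6→wind] = [T, T]
r2 m[φ6→slip] = [T, T]
r2 m[φ7→sun] = [T, T]
r2 m[φ7→wind] = [F, T]
r2 m[φ8→rain] = [T, T]
r2 m[φ8→fog] = [T, T]
r2 m[rain→φ0] = [T, T]
r2 m[rain→φ4] = [T, T]
r2 m[rain→φ8] = [T, T]
r2 m[sun→φ7] = [T, T]
r2 m[cld→φ3] = [T, T]
r2 m[snow→φ5] = [T, T]
r2 m[sprk→φ2] = [F, T]
r2 m[sprk→φ5] = [T, T]
r2 m[wet→φ1] = [T, T]
r2 m[wet→φ2] = [T, T]
r2 m[wind→φ4] = [F, T]
r2 m[wind→φ6] = [F, T]
r2 m[wind→φ7] = [T, T]
r2 m[fog→φ8] = [T, T]
r2 m[ice→φ0] = [F, T]
r2 m[ice→φ1] = [F, T]
r2 m[ice→φ3] = [F, T]
r2 m[slip→φ6] = [T, T]
r3 m[φ0→rain] = [T, F]
r3 m[φ0→ice] = [T, T]
r3 m[φ1→wet] = [T, T]
r3 m[φ1→ice] = [F, T]
r3 m[φ2→sprk] = [T, T]
r3 m[φ2→wet] = [T, F]
r3 m[φ3→cld] = [T, F]
r3 m[φ3→ice] = [F, T]
r3 m[φ4→rain] = [T, T]
r3 m[φ4→wind] = [T, T]
r3 m[φ5→snow] = [F, T]
r3 m[φ5→sprk] = [F, T]
r3 m[φ6→wind] = [T, T]
r3 m[φ6→slip] = [T, T]
r3 m[φ7→sun] = [T, T]
r3 m[φ7→wind] = [F, T]
r3 m[φ8→rain] = [T, T]
r3 m[φ8→fog] = [T, T]
r3 m[rain→φ0] = [T, T]
r3 m[rain→φ4] = [T, T]
r3 m[rain→φ8] = [T, T]
r3 m[sun→φ7] = [T, T]
r3 m[cld→φ3] = [T, T]
r3 m[snow→φ5] = [T, T]
r3 m[sprk→φ2] = [F, T]
r3 m[sprk→φ5] = [T, T]
r3 m[wet→φ1] = [T, T]
r3 m[wet→φ2] = [T, T]
r3 m[wind→φ4] = [F, T]
r3 m[wind→φ6] = [F, T]
r3 m[wind→φ7] = [T, T]
r3 m[fog→φ8] = [T, T]
r3 m[ice→φ0] = [F, T]
r3 m[ice→φ1] = [F, T]
r3 m[ice→φ3] = [F, T]
r3 m[slip→φ6] = [T, T]
r4 m[φ0→rain] = [T, F]
r4 m[φ0→ice] = [T, T]
r4 m[φ1→wet] = [T, T]
r4 m[φ1→ice] = [F, T]
r4 m[φ2→sprk] = [T, T]
r4 m[φ2→wet] = [T, F]
r4 m[φ3→cld] = [T, F]
r4 m[φ3→ice] = [F, T]
r4 m[φ4→rain] = [T, T]
r4 m[φ4→wind] = [T, T]
r4 m[φ5→snow] = [F, T]
r4 m[φ5→sprk] = [F, T]
r4 m[φ6→wind] = [T, T]
r4 m[φ6→slip] = [T, T]
r4 m[φ7→sun] = [T, T]
r4 m[φ7→wind] = [F, T]
r4 m[φ8→rain] = [T, T]
r4 m[φ8→fog] = [T, T]
r4 m[rain→φ0] = [T, T]
r4 m[rain→φ4] = [T, F]
r4 m[rain→φ8] = [T, F]
r4 m[sun→φ7] = [T, T]
r4 m[cld→φ3] = [T, T]
r4 m[snow→φ5] = [T, T]
r4 m[sprk→φ2] = [F, T]
r4 m[sprk→φ5] = [T, T]
r4 m[wet→φ1] = [T, F]
r4 m[wet→φ2] = [T, T]
r4 m[wind→φ4] = [F, T]
r4 m[wind→φ6] = [F, T]
r4 m[wind→φ7] = [T, T]
r4 m[fog→φ8] = [T, T]
r4 m[ice→φ0] = [F, T]
r4 m[ice→φ1] = [F, T]
r4 m[ice→φ3] = [F, T]
r4 m[slip→φ6] = [T, T]
r5 m[φ0→rain] = [T, F]
r5 m[φ0→ice] = [T, T]
r5 m[φ1→wet] = [T, T]
r5 m[φ1→ice] = [F, T]
r5 m[φ2→sprk] = [T, T]
r5 m[φ2→wet] = [T, F]
r5 m[φ3→cld] = [T, F]
r5 m[φ3→ice] = [F, T]
r5 m[φ4→rain] = [T, T]
r5 m[φ4→wind] = [F, T]
r5 m[φ5→snow] = [F, T]
r5 m[φ5→sprk] = [F, T]
r5 m[φ6→wind] = [T, T]
r5 m[φ6→slip] = [T, T]
r5 m[φ7→sun] = [T, T]
r5 m[φ7→wind] = [F, T]
r5 m[φ8→rain] = [T, T]
r5 m[φ8→fog] = [T, F]
r5 m[rain→φ0] = [T, T]
r5 m[rain→φ4] = [T, F]
r5 m[rain→φ8] = [T, F]
r5 m[sun→φ7] = [T, T]
r5 m[cld→φ3] = [T, T]
r5 m[snow→φ5] = [T, T]
r5 m[sprk→φ2] = [F, T]
r5 m[sprk→φ5] = [T, T]
r5 m[wet→φ1] = [T, F]
r5 m[wet→φ2] = [T, T]
r5 m[wind→φ4] = [F, T]
r5 m[wind→φ6] = [F, T]
r5 m[wind→φ7] = [T, T]
r5 m[fog→φ8] = [T, T]
r5 m[ice→φ0] = [F, T]
r5 m[ice→φ1] = [F, T]
r5 m[ice→φ3] = [F, T]
r5 m[slip→φ6] = [T, T]
r6 m[φ0→rain] = [T, F]
r6 m[φ0→ice] = [T, T]
r6 m[φ1→wet] = [T, T]
r6 m[φ1→ice] = [F, T]
r6 m[φ2→sprk] = [T, T]
r6 m[φ2→wet] = [T, F]
r6 m[φ3→cld] = [T, F]
r6 m[φ3→ice] = [F, T]
r6 m[φ4→rain] = [T, T]
r6 m[φ4→wind] = [F, T]
r6 m[φ5→snow] = [F, T]
r6 m[φ5→sprk] = [F, T]
r6 m[φ6→wind] = [T, T]
r6 m[φ6→slip] = [T, T]
r6 m[φ7→sun] = [T, T]
r6 m[φ7→wind] = [F, T]
r6 m[φ8→rain] = [T, T]
r6 m[φ8→fog] = [T, F]
r6 m[rain→φ0] = [T, T]
r6 m[rain→φ4] = [T, F]
r6 m[rain→φ8] = [T, F]
r6 m[sun→φ7] = [T, T]
r6 m[cld→φ3] = [T, T]
r6 m[snow→φ5] = [T, T]
r6 m[sprk→φ2] = [F, T]
r6 m[sprk→φ5] = [T, T]
r6 m[wet→φ1] = [T, F]
r6 m[wet→φ2] = [T, T]
r6 m[wind→φ4] = [F, T]
r6 m[wind→φ6] = [F, T]
r6 m[wind→φ7] = [F, T]
r6 m[fog→φ8] = [T, T]
r6 m[ice→φ0] = [F, T]
r6 m[ice→φ1] = [F, T]
r6 m[ice→φ3] = [F, T]
r6 m[slip→φ6] = [T, T]
r7 m[φ0→rain] = [T, F]
r7 m[φ0→ice] = [T, T]
r7 m[φ1→wet] = [T, T]
r7 m[φ1→ice] = [F, T]
r7 m[φ2→sprk] = [T, T]
r7 m[φ2→wet] = [T, F]
r7 m[φ3→cld] = [T, F]
r7 m[φ3→ice] = [F, T]
r7 m[φ4→rain] = [T, T]
r7 m[φ4→wind] = [F, T]
r7 m[φ5→snow] = [F, T]
r7 m[φ5→sprk] = [F, T]
r7 m[φ6→wind] = [T, T]
r7 m[φ6→slip] = [T, T]
r7 m[φ7→sun] = [T, T]
r7 m[φ7→wind] = [F, T]
r7 m[φ8→rain] = [T, T]
r7 m[φ8→fog] = [T, F]
r7 m[rain→φ0] = [T, T]
r7 m[rain→φ4] = [T, F]
r7 m[rain→φ8] = [T, F]
r7 m[sun→φ7] = [T, T]
r7 m[cld→φ3] = [T, T]
r7 m[snow→φ5] = [T, T]
r7 m[sprk→φ2] = [F, T]
r7 m[sprk→φ5] = [T, T]
r7 m[wet→φ1] = [T, F]
r7 m[wet→φ2] = [T, T]
r7 m[wind→φ4] = [F, T]
r7 m[wind→φ6] = [F, T]
r7 m[wind→φ7] = [F, T]
r7 m[fog→φ8] = [T, T]
r7 m[ice→φ0] = [F, T]
r7 m[ice→φ1] = [F, T]
r7 m[ice→φ3] = [F, T]
r7 m[slip→φ6] = [T, T]
fixed point reached at round 7
b[ice] = ⊗ incoming = [F, T]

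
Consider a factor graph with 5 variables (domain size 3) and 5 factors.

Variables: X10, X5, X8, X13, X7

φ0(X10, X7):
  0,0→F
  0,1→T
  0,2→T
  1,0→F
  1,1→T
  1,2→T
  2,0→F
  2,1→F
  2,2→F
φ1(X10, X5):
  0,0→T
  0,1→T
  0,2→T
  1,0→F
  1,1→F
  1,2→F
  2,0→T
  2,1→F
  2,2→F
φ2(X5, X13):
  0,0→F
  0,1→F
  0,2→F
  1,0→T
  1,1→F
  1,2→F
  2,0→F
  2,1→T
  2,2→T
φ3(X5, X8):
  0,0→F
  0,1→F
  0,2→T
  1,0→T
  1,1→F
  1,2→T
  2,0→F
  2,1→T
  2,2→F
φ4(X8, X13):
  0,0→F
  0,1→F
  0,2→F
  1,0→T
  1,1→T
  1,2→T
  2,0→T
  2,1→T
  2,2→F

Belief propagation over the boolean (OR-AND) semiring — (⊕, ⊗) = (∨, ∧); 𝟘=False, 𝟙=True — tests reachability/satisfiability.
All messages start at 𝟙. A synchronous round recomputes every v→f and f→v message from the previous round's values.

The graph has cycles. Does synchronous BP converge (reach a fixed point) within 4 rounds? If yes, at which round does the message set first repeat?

init: all messages = 𝟙 over 3 values
r1 m[φ0→X10] = [T, T, F]
r1 m[φ0→X7] = [F, T, T]
r1 m[φ1→X10] = [T, F, T]
r1 m[φ1→X5] = [T, T, T]
r1 m[φ2→X5] = [F, T, T]
r1 m[φ2→X13] = [T, T, T]
r1 m[φ3→X5] = [T, T, T]
r1 m[φ3→X8] = [T, T, T]
r1 m[φ4→X8] = [F, T, T]
r1 m[φ4→X13] = [T, T, T]
r1 m[X10→φ0] = [T, T, T]
r1 m[X10→φ1] = [T, T, T]
r1 m[X5→φ1] = [T, T, T]
r1 m[X5→φ2] = [T, T, T]
r1 m[X5→φ3] = [T, T, T]
r1 m[X8→φ3] = [T, T, T]
r1 m[X8→φ4] = [T, T, T]
r1 m[X13→φ2] = [T, T, T]
r1 m[X13→φ4] = [T, T, T]
r1 m[X7→φ0] = [T, T, T]
r2 m[φ0→X10] = [T, T, F]
r2 m[φ0→X7] = [F, T, T]
r2 m[φ1→X10] = [T, F, T]
r2 m[φ1→X5] = [T, T, T]
r2 m[φ2→X5] = [F, T, T]
r2 m[φ2→X13] = [T, T, T]
r2 m[φ3→X5] = [T, T, T]
r2 m[φ3→X8] = [T, T, T]
r2 m[φ4→X8] = [F, T, T]
r2 m[φ4→X13] = [T, T, T]
r2 m[X10→φ0] = [T, F, T]
r2 m[X10→φ1] = [T, T, F]
r2 m[X5→φ1] = [F, T, T]
r2 m[X5→φ2] = [T, T, T]
r2 m[X5→φ3] = [F, T, T]
r2 m[X8→φ3] = [F, T, T]
r2 m[X8→φ4] = [T, T, T]
r2 m[X13→φ2] = [T, T, T]
r2 m[X13→φ4] = [T, T, T]
r2 m[X7→φ0] = [T, T, T]
r3 m[φ0→X10] = [T, T, F]
r3 m[φ0→X7] = [F, T, T]
r3 m[φ1→X10] = [T, F, F]
r3 m[φ1→X5] = [T, T, T]
r3 m[φ2→X5] = [F, T, T]
r3 m[φ2→X13] = [T, T, T]
r3 m[φ3→X5] = [T, T, T]
r3 m[φ3→X8] = [T, T, T]
r3 m[φ4→X8] = [F, T, T]
r3 m[φ4→X13] = [T, T, T]
r3 m[X10→φ0] = [T, F, T]
r3 m[X10→φ1] = [T, T, F]
r3 m[X5→φ1] = [F, T, T]
r3 m[X5→φ2] = [T, T, T]
r3 m[X5→φ3] = [F, T, T]
r3 m[X8→φ3] = [F, T, T]
r3 m[X8→φ4] = [T, T, T]
r3 m[X13→φ2] = [T, T, T]
r3 m[X13→φ4] = [T, T, T]
r3 m[X7→φ0] = [T, T, T]
r4 m[φ0→X10] = [T, T, F]
r4 m[φ0→X7] = [F, T, T]
r4 m[φ1→X10] = [T, F, F]
r4 m[φ1→X5] = [T, T, T]
r4 m[φ2→X5] = [F, T, T]
r4 m[φ2→X13] = [T, T, T]
r4 m[φ3→X5] = [T, T, T]
r4 m[φ3→X8] = [T, T, T]
r4 m[φ4→X8] = [F, T, T]
r4 m[φ4→X13] = [T, T, T]
r4 m[X10→φ0] = [T, F, F]
r4 m[X10→φ1] = [T, T, F]
r4 m[X5→φ1] = [F, T, T]
r4 m[X5→φ2] = [T, T, T]
r4 m[X5→φ3] = [F, T, T]
r4 m[X8→φ3] = [F, T, T]
r4 m[X8→φ4] = [T, T, T]
r4 m[X13→φ2] = [T, T, T]
r4 m[X13→φ4] = [T, T, T]
r4 m[X7→φ0] = [T, T, T]
no fixed point within 4 rounds

NOT CONVERGED within 4 rounds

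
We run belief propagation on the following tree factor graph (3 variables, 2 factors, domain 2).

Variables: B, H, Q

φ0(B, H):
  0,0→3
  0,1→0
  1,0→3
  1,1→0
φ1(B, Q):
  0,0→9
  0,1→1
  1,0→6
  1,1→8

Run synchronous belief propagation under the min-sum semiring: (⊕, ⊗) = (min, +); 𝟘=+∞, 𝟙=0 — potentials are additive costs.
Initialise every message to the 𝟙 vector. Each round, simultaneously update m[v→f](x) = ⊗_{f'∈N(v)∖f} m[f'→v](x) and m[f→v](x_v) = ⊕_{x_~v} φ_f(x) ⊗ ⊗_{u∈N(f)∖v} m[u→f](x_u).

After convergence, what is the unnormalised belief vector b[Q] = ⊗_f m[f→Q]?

b[Q] = [6, 1]

init: all messages = 𝟙 over 2 values
r1 m[φ0→B] = [0, 0]
r1 m[φ0→H] = [3, 0]
r1 m[φ1→B] = [1, 6]
r1 m[φ1→Q] = [6, 1]
r1 m[B→φ0] = [0, 0]
r1 m[B→φ1] = [0, 0]
r1 m[H→φ0] = [0, 0]
r1 m[Q→φ1] = [0, 0]
r2 m[φ0→B] = [0, 0]
r2 m[φ0→H] = [3, 0]
r2 m[φ1→B] = [1, 6]
r2 m[φ1→Q] = [6, 1]
r2 m[B→φ0] = [1, 6]
r2 m[B→φ1] = [0, 0]
r2 m[H→φ0] = [0, 0]
r2 m[Q→φ1] = [0, 0]
r3 m[φ0→B] = [0, 0]
r3 m[φ0→H] = [4, 1]
r3 m[φ1→B] = [1, 6]
r3 m[φ1→Q] = [6, 1]
r3 m[B→φ0] = [1, 6]
r3 m[B→φ1] = [0, 0]
r3 m[H→φ0] = [0, 0]
r3 m[Q→φ1] = [0, 0]
r4 m[φ0→B] = [0, 0]
r4 m[φ0→H] = [4, 1]
r4 m[φ1→B] = [1, 6]
r4 m[φ1→Q] = [6, 1]
r4 m[B→φ0] = [1, 6]
r4 m[B→φ1] = [0, 0]
r4 m[H→φ0] = [0, 0]
r4 m[Q→φ1] = [0, 0]
fixed point reached at round 4
b[Q] = ⊗ incoming = [6, 1]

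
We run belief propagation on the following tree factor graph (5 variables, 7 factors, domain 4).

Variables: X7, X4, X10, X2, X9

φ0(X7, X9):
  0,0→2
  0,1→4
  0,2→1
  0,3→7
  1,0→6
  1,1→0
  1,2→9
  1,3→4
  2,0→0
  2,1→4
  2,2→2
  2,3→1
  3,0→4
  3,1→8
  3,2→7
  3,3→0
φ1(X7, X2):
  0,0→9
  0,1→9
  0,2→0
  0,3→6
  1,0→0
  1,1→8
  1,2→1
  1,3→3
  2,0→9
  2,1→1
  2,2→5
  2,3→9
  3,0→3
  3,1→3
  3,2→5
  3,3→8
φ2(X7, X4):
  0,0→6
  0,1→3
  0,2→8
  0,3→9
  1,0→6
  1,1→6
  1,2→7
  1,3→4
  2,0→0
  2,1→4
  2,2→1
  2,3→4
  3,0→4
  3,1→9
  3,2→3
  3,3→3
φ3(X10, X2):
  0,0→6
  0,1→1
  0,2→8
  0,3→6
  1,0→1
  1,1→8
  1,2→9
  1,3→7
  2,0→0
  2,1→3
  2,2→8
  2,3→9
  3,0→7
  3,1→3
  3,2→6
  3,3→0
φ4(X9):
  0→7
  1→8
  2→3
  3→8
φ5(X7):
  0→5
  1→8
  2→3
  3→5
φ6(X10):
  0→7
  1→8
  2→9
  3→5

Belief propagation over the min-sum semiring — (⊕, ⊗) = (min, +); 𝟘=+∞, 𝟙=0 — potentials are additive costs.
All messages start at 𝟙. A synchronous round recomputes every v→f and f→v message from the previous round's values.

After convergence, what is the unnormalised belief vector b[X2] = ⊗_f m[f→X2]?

b[X2] = [26, 17, 23, 22]

init: all messages = 𝟙 over 4 values
r1 m[φ0→X7] = [1, 0, 0, 0]
r1 m[φ0→X9] = [0, 0, 1, 0]
r1 m[φ1→X7] = [0, 0, 1, 3]
r1 m[φ1→X2] = [0, 1, 0, 3]
r1 m[φ2→X7] = [3, 4, 0, 3]
r1 m[φ2→X4] = [0, 3, 1, 3]
r1 m[φ3→X10] = [1, 1, 0, 0]
r1 m[φ3→X2] = [0, 1, 6, 0]
r1 m[φ4→X9] = [7, 8, 3, 8]
r1 m[φ5→X7] = [5, 8, 3, 5]
r1 m[φ6→X10] = [7, 8, 9, 5]
r1 m[X7→φ0] = [0, 0, 0, 0]
r1 m[X7→φ1] = [0, 0, 0, 0]
r1 m[X7→φ2] = [0, 0, 0, 0]
r1 m[X7→φ5] = [0, 0, 0, 0]
r1 m[X4→φ2] = [0, 0, 0, 0]
r1 m[X10→φ3] = [0, 0, 0, 0]
r1 m[X10→φ6] = [0, 0, 0, 0]
r1 m[X2→φ1] = [0, 0, 0, 0]
r1 m[X2→φ3] = [0, 0, 0, 0]
r1 m[X9→φ0] = [0, 0, 0, 0]
r1 m[X9→φ4] = [0, 0, 0, 0]
r2 m[φ0→X7] = [1, 0, 0, 0]
r2 m[φ0→X9] = [0, 0, 1, 0]
r2 m[φ1→X7] = [0, 0, 1, 3]
r2 m[φ1→X2] = [0, 1, 0, 3]
r2 m[φ2→X7] = [3, 4, 0, 3]
r2 m[φ2→X4] = [0, 3, 1, 3]
r2 m[φ3→X10] = [1, 1, 0, 0]
r2 m[φ3→X2] = [0, 1, 6, 0]
r2 m[φ4→X9] = [7, 8, 3, 8]
r2 m[φ5→X7] = [5, 8, 3, 5]
r2 m[φ6→X10] = [7, 8, 9, 5]
r2 m[X7→φ0] = [8, 12, 4, 11]
r2 m[X7→φ1] = [9, 12, 3, 8]
r2 m[X7→φ2] = [6, 8, 4, 8]
r2 m[X7→φ5] = [4, 4, 1, 6]
r2 m[X4→φ2] = [0, 0, 0, 0]
r2 m[X10→φ3] = [7, 8, 9, 5]
r2 m[X10→φ6] = [1, 1, 0, 0]
r2 m[X2→φ1] = [0, 1, 6, 0]
r2 m[X2→φ3] = [0, 1, 0, 3]
r2 m[X9→φ0] = [7, 8, 3, 8]
r2 m[X9→φ4] = [0, 0, 1, 0]
r3 m[φ0→X7] = [4, 8, 5, 8]
r3 m[φ0→X9] = [4, 8, 6, 5]
r3 m[φ1→X7] = [6, 0, 2, 3]
r3 m[φ1→X2] = [11, 4, 8, 12]
r3 m[φ2→X7] = [3, 4, 0, 3]
r3 m[φ2→X4] = [4, 8, 5, 8]
r3 m[φ3→X10] = [2, 1, 0, 3]
r3 m[φ3→X2] = [9, 8, 11, 5]
r3 m[φ4→X9] = [7, 8, 3, 8]
r3 m[φ5→X7] = [5, 8, 3, 5]
r3 m[φ6→X10] = [7, 8, 9, 5]
r3 m[X7→φ0] = [8, 12, 4, 11]
r3 m[X7→φ1] = [9, 12, 3, 8]
r3 m[X7→φ2] = [6, 8, 4, 8]
r3 m[X7→φ5] = [4, 4, 1, 6]
r3 m[X4→φ2] = [0, 0, 0, 0]
r3 m[X10→φ3] = [7, 8, 9, 5]
r3 m[X10→φ6] = [1, 1, 0, 0]
r3 m[X2→φ1] = [0, 1, 6, 0]
r3 m[X2→φ3] = [0, 1, 0, 3]
r3 m[X9→φ0] = [7, 8, 3, 8]
r3 m[X9→φ4] = [0, 0, 1, 0]
r4 m[φ0→X7] = [4, 8, 5, 8]
r4 m[φ0→X9] = [4, 8, 6, 5]
r4 m[φ1→X7] = [6, 0, 2, 3]
r4 m[φ1→X2] = [11, 4, 8, 12]
r4 m[φ2→X7] = [3, 4, 0, 3]
r4 m[φ2→X4] = [4, 8, 5, 8]
r4 m[φ3→X10] = [2, 1, 0, 3]
r4 m[φ3→X2] = [9, 8, 11, 5]
r4 m[φ4→X9] = [7, 8, 3, 8]
r4 m[φ5→X7] = [5, 8, 3, 5]
r4 m[φ6→X10] = [7, 8, 9, 5]
r4 m[X7→φ0] = [14, 12, 5, 11]
r4 m[X7→φ1] = [12, 20, 8, 16]
r4 m[X7→φ2] = [15, 16, 10, 16]
r4 m[X7→φ5] = [13, 12, 7, 14]
r4 m[X4→φ2] = [0, 0, 0, 0]
r4 m[X10→φ3] = [7, 8, 9, 5]
r4 m[X10→φ6] = [2, 1, 0, 3]
r4 m[X2→φ1] = [9, 8, 11, 5]
r4 m[X2→φ3] = [11, 4, 8, 12]
r4 m[X9→φ0] = [7, 8, 3, 8]
r4 m[X9→φ4] = [4, 8, 6, 5]
r5 m[φ0→X7] = [4, 8, 5, 8]
r5 m[φ0→X9] = [5, 9, 7, 6]
r5 m[φ1→X7] = [11, 8, 9, 11]
r5 m[φ1→X2] = [17, 9, 12, 17]
r5 m[φ2→X7] = [3, 4, 0, 3]
r5 m[φ2→X4] = [10, 14, 11, 14]
r5 m[φ3→X10] = [5, 12, 7, 7]
r5 m[φ3→X2] = [9, 8, 11, 5]
r5 m[φ4→X9] = [7, 8, 3, 8]
r5 m[φ5→X7] = [5, 8, 3, 5]
r5 m[φ6→X10] = [7, 8, 9, 5]
r5 m[X7→φ0] = [14, 12, 5, 11]
r5 m[X7→φ1] = [12, 20, 8, 16]
r5 m[X7→φ2] = [15, 16, 10, 16]
r5 m[X7→φ5] = [13, 12, 7, 14]
r5 m[X4→φ2] = [0, 0, 0, 0]
r5 m[X10→φ3] = [7, 8, 9, 5]
r5 m[X10→φ6] = [2, 1, 0, 3]
r5 m[X2→φ1] = [9, 8, 11, 5]
r5 m[X2→φ3] = [11, 4, 8, 12]
r5 m[X9→φ0] = [7, 8, 3, 8]
r5 m[X9→φ4] = [4, 8, 6, 5]
r6 m[φ0→X7] = [4, 8, 5, 8]
r6 m[φ0→X9] = [5, 9, 7, 6]
r6 m[φ1→X7] = [11, 8, 9, 11]
r6 m[φ1→X2] = [17, 9, 12, 17]
r6 m[φ2→X7] = [3, 4, 0, 3]
r6 m[φ2→X4] = [10, 14, 11, 14]
r6 m[φ3→X10] = [5, 12, 7, 7]
r6 m[φ3→X2] = [9, 8, 11, 5]
r6 m[φ4→X9] = [7, 8, 3, 8]
r6 m[φ5→X7] = [5, 8, 3, 5]
r6 m[φ6→X10] = [7, 8, 9, 5]
r6 m[X7→φ0] = [19, 20, 12, 19]
r6 m[X7→φ1] = [12, 20, 8, 16]
r6 m[X7→φ2] = [20, 24, 17, 24]
r6 m[X7→φ5] = [18, 20, 14, 22]
r6 m[X4→φ2] = [0, 0, 0, 0]
r6 m[X10→φ3] = [7, 8, 9, 5]
r6 m[X10→φ6] = [5, 12, 7, 7]
r6 m[X2→φ1] = [9, 8, 11, 5]
r6 m[X2→φ3] = [17, 9, 12, 17]
r6 m[X9→φ0] = [7, 8, 3, 8]
r6 m[X9→φ4] = [5, 9, 7, 6]
r7 m[φ0→X7] = [4, 8, 5, 8]
r7 m[φ0→X9] = [12, 16, 14, 13]
r7 m[φ1→X7] = [11, 8, 9, 11]
r7 m[φ1→X2] = [17, 9, 12, 17]
r7 m[φ2→X7] = [3, 4, 0, 3]
r7 m[φ2→X4] = [17, 21, 18, 21]
r7 m[φ3→X10] = [10, 17, 12, 12]
r7 m[φ3→X2] = [9, 8, 11, 5]
r7 m[φ4→X9] = [7, 8, 3, 8]
r7 m[φ5→X7] = [5, 8, 3, 5]
r7 m[φ6→X10] = [7, 8, 9, 5]
r7 m[X7→φ0] = [19, 20, 12, 19]
r7 m[X7→φ1] = [12, 20, 8, 16]
r7 m[X7→φ2] = [20, 24, 17, 24]
r7 m[X7→φ5] = [18, 20, 14, 22]
r7 m[X4→φ2] = [0, 0, 0, 0]
r7 m[X10→φ3] = [7, 8, 9, 5]
r7 m[X10→φ6] = [5, 12, 7, 7]
r7 m[X2→φ1] = [9, 8, 11, 5]
r7 m[X2→φ3] = [17, 9, 12, 17]
r7 m[X9→φ0] = [7, 8, 3, 8]
r7 m[X9→φ4] = [5, 9, 7, 6]
r8 m[φ0→X7] = [4, 8, 5, 8]
r8 m[φ0→X9] = [12, 16, 14, 13]
r8 m[φ1→X7] = [11, 8, 9, 11]
r8 m[φ1→X2] = [17, 9, 12, 17]
r8 m[φ2→X7] = [3, 4, 0, 3]
r8 m[φ2→X4] = [17, 21, 18, 21]
r8 m[φ3→X10] = [10, 17, 12, 12]
r8 m[φ3→X2] = [9, 8, 11, 5]
r8 m[φ4→X9] = [7, 8, 3, 8]
r8 m[φ5→X7] = [5, 8, 3, 5]
r8 m[φ6→X10] = [7, 8, 9, 5]
r8 m[X7→φ0] = [19, 20, 12, 19]
r8 m[X7→φ1] = [12, 20, 8, 16]
r8 m[X7→φ2] = [20, 24, 17, 24]
r8 m[X7→φ5] = [18, 20, 14, 22]
r8 m[X4→φ2] = [0, 0, 0, 0]
r8 m[X10→φ3] = [7, 8, 9, 5]
r8 m[X10→φ6] = [10, 17, 12, 12]
r8 m[X2→φ1] = [9, 8, 11, 5]
r8 m[X2→φ3] = [17, 9, 12, 17]
r8 m[X9→φ0] = [7, 8, 3, 8]
r8 m[X9→φ4] = [12, 16, 14, 13]
r9 m[φ0→X7] = [4, 8, 5, 8]
r9 m[φ0→X9] = [12, 16, 14, 13]
r9 m[φ1→X7] = [11, 8, 9, 11]
r9 m[φ1→X2] = [17, 9, 12, 17]
r9 m[φ2→X7] = [3, 4, 0, 3]
r9 m[φ2→X4] = [17, 21, 18, 21]
r9 m[φ3→X10] = [10, 17, 12, 12]
r9 m[φ3→X2] = [9, 8, 11, 5]
r9 m[φ4→X9] = [7, 8, 3, 8]
r9 m[φ5→X7] = [5, 8, 3, 5]
r9 m[φ6→X10] = [7, 8, 9, 5]
r9 m[X7→φ0] = [19, 20, 12, 19]
r9 m[X7→φ1] = [12, 20, 8, 16]
r9 m[X7→φ2] = [20, 24, 17, 24]
r9 m[X7→φ5] = [18, 20, 14, 22]
r9 m[X4→φ2] = [0, 0, 0, 0]
r9 m[X10→φ3] = [7, 8, 9, 5]
r9 m[X10→φ6] = [10, 17, 12, 12]
r9 m[X2→φ1] = [9, 8, 11, 5]
r9 m[X2→φ3] = [17, 9, 12, 17]
r9 m[X9→φ0] = [7, 8, 3, 8]
r9 m[X9→φ4] = [12, 16, 14, 13]
fixed point reached at round 9
b[X2] = ⊗ incoming = [26, 17, 23, 22]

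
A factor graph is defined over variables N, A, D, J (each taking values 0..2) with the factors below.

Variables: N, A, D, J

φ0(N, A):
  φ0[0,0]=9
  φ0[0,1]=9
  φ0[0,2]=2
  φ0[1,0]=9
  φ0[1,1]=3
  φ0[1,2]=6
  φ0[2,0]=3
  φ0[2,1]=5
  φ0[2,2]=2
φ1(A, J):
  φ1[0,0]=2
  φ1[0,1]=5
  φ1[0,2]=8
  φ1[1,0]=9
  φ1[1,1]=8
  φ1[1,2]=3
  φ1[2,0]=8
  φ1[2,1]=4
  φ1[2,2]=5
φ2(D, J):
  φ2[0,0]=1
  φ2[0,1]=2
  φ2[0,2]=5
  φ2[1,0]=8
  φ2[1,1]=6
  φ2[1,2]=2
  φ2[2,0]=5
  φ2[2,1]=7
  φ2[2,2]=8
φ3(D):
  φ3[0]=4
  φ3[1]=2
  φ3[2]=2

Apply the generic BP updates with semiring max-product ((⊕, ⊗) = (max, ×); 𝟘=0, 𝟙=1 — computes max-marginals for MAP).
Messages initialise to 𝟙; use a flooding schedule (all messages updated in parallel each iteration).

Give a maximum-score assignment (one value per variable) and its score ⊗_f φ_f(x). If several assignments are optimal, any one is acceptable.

assignment: (N=0, A=0, D=0, J=2); score = 1440

init: all messages = 𝟙 over 3 values
r1 m[φ0→N] = [9, 9, 5]
r1 m[φ0→A] = [9, 9, 6]
r1 m[φ1→A] = [8, 9, 8]
r1 m[φ1→J] = [9, 8, 8]
r1 m[φ2→D] = [5, 8, 8]
r1 m[φ2→J] = [8, 7, 8]
r1 m[φ3→D] = [4, 2, 2]
r1 m[N→φ0] = [1, 1, 1]
r1 m[A→φ0] = [1, 1, 1]
r1 m[A→φ1] = [1, 1, 1]
r1 m[D→φ2] = [1, 1, 1]
r1 m[D→φ3] = [1, 1, 1]
r1 m[J→φ1] = [1, 1, 1]
r1 m[J→φ2] = [1, 1, 1]
r2 m[φ0→N] = [9, 9, 5]
r2 m[φ0→A] = [9, 9, 6]
r2 m[φ1→A] = [8, 9, 8]
r2 m[φ1→J] = [9, 8, 8]
r2 m[φ2→D] = [5, 8, 8]
r2 m[φ2→J] = [8, 7, 8]
r2 m[φ3→D] = [4, 2, 2]
r2 m[N→φ0] = [1, 1, 1]
r2 m[A→φ0] = [8, 9, 8]
r2 m[A→φ1] = [9, 9, 6]
r2 m[D→φ2] = [4, 2, 2]
r2 m[D→φ3] = [5, 8, 8]
r2 m[J→φ1] = [8, 7, 8]
r2 m[J→φ2] = [9, 8, 8]
r3 m[φ0→N] = [81, 72, 45]
r3 m[φ0→A] = [9, 9, 6]
r3 m[φ1→A] = [64, 72, 64]
r3 m[φ1→J] = [81, 72, 72]
r3 m[φ2→D] = [40, 72, 64]
r3 m[φ2→J] = [16, 14, 20]
r3 m[φ3→D] = [4, 2, 2]
r3 m[N→φ0] = [1, 1, 1]
r3 m[A→φ0] = [8, 9, 8]
r3 m[A→φ1] = [9, 9, 6]
r3 m[D→φ2] = [4, 2, 2]
r3 m[D→φ3] = [5, 8, 8]
r3 m[J→φ1] = [8, 7, 8]
r3 m[J→φ2] = [9, 8, 8]
r4 m[φ0→N] = [81, 72, 45]
r4 m[φ0→A] = [9, 9, 6]
r4 m[φ1→A] = [64, 72, 64]
r4 m[φ1→J] = [81, 72, 72]
r4 m[φ2→D] = [40, 72, 64]
r4 m[φ2→J] = [16, 14, 20]
r4 m[φ3→D] = [4, 2, 2]
r4 m[N→φ0] = [1, 1, 1]
r4 m[A→φ0] = [64, 72, 64]
r4 m[A→φ1] = [9, 9, 6]
r4 m[D→φ2] = [4, 2, 2]
r4 m[D→φ3] = [40, 72, 64]
r4 m[J→φ1] = [16, 14, 20]
r4 m[J→φ2] = [81, 72, 72]
r5 m[φ0→N] = [648, 576, 360]
r5 m[φ0→A] = [9, 9, 6]
r5 m[φ1→A] = [160, 144, 128]
r5 m[φ1→J] = [81, 72, 72]
r5 m[φ2→D] = [360, 648, 576]
r5 m[φ2→J] = [16, 14, 20]
r5 m[φ3→D] = [4, 2, 2]
r5 m[N→φ0] = [1, 1, 1]
r5 m[A→φ0] = [64, 72, 64]
r5 m[A→φ1] = [9, 9, 6]
r5 m[D→φ2] = [4, 2, 2]
r5 m[D→φ3] = [40, 72, 64]
r5 m[J→φ1] = [16, 14, 20]
r5 m[J→φ2] = [81, 72, 72]
r6 m[φ0→N] = [648, 576, 360]
r6 m[φ0→A] = [9, 9, 6]
r6 m[φ1→A] = [160, 144, 128]
r6 m[φ1→J] = [81, 72, 72]
r6 m[φ2→D] = [360, 648, 576]
r6 m[φ2→J] = [16, 14, 20]
r6 m[φ3→D] = [4, 2, 2]
r6 m[N→φ0] = [1, 1, 1]
r6 m[A→φ0] = [160, 144, 128]
r6 m[A→φ1] = [9, 9, 6]
r6 m[D→φ2] = [4, 2, 2]
r6 m[D→φ3] = [360, 648, 576]
r6 m[J→φ1] = [16, 14, 20]
r6 m[J→φ2] = [81, 72, 72]
r7 m[φ0→N] = [1440, 1440, 720]
r7 m[φ0→A] = [9, 9, 6]
r7 m[φ1→A] = [160, 144, 128]
r7 m[φ1→J] = [81, 72, 72]
r7 m[φ2→D] = [360, 648, 576]
r7 m[φ2→J] = [16, 14, 20]
r7 m[φ3→D] = [4, 2, 2]
r7 m[N→φ0] = [1, 1, 1]
r7 m[A→φ0] = [160, 144, 128]
r7 m[A→φ1] = [9, 9, 6]
r7 m[D→φ2] = [4, 2, 2]
r7 m[D→φ3] = [360, 648, 576]
r7 m[J→φ1] = [16, 14, 20]
r7 m[J→φ2] = [81, 72, 72]
r8 m[φ0→N] = [1440, 1440, 720]
r8 m[φ0→A] = [9, 9, 6]
r8 m[φ1→A] = [160, 144, 128]
r8 m[φ1→J] = [81, 72, 72]
r8 m[φ2→D] = [360, 648, 576]
r8 m[φ2→J] = [16, 14, 20]
r8 m[φ3→D] = [4, 2, 2]
r8 m[N→φ0] = [1, 1, 1]
r8 m[A→φ0] = [160, 144, 128]
r8 m[A→φ1] = [9, 9, 6]
r8 m[D→φ2] = [4, 2, 2]
r8 m[D→φ3] = [360, 648, 576]
r8 m[J→φ1] = [16, 14, 20]
r8 m[J→φ2] = [81, 72, 72]
fixed point reached at round 8
traceback from N: (N=0, A=0, D=0, J=2), score=1440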